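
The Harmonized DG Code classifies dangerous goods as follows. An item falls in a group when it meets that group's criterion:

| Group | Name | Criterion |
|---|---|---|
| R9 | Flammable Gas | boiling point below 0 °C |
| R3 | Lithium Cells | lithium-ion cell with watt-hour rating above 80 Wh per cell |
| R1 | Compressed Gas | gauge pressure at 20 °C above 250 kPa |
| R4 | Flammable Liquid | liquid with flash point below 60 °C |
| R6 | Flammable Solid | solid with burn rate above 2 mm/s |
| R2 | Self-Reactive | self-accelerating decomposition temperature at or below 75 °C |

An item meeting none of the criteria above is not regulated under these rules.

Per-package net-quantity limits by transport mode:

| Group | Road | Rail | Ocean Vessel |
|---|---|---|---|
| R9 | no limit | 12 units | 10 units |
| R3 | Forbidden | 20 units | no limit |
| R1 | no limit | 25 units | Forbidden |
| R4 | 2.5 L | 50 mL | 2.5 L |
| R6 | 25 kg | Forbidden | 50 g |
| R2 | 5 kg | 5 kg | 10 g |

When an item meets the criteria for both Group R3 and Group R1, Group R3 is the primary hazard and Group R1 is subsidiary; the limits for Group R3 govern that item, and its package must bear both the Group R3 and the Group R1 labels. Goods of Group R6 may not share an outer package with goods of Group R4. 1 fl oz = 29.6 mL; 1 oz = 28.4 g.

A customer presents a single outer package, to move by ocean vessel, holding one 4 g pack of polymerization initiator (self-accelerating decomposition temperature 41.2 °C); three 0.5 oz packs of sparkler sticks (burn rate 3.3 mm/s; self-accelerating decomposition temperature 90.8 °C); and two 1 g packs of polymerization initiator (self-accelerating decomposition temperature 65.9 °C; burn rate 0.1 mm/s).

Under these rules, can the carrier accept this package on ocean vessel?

Yes

With self-accelerating decomposition temperature 41.2 °C (≤ 75 °C), the polymerization initiator falls in Group R2.
Sparkler sticks: burn rate 3.3 mm/s > 2 mm/s → Group R6 (Flammable Solid).
With self-accelerating decomposition temperature 65.9 °C (≤ 75 °C), the polymerization initiator falls in Group R2.
Group R2 net quantity: 4 g + (two 1 g packs = 2 g) = 6 g.
That is within the Group R2 ocean vessel limit of 10 g.
Group R6 quantity: three 0.5 oz packs = 42.6 g.
42.6 g is within the ocean vessel limit of 50 g for Group R6.
The segregation rule (Group R6 with Group R4) does not apply to Group R2 with Group R6.
Every hazard group is within its ocean vessel limit and no segregation rule is violated.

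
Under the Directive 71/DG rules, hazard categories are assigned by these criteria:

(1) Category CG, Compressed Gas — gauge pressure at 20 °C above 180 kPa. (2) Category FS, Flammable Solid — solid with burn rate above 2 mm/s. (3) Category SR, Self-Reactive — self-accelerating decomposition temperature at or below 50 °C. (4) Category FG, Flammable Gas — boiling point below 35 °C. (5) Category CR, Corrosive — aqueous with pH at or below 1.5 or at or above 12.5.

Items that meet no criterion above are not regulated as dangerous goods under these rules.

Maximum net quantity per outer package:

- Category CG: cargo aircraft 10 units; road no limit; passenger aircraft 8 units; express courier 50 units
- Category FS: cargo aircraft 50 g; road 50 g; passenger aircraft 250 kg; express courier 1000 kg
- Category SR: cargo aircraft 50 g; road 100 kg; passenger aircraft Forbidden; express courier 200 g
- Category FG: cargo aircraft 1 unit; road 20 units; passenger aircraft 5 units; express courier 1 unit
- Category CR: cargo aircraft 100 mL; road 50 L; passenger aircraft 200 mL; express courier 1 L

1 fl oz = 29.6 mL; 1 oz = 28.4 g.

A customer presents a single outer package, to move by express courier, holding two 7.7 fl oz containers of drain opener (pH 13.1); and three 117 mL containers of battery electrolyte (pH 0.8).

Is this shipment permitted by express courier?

Drain opener: pH 13.1 ≥ 12.5 → Category CR (Corrosive).
With pH 0.8 (≤ 1.5), the battery electrolyte falls in Category CR.
Category CR net quantity: (two 7.7 fl oz containers = 455.84 mL) + (three 117 mL containers = 351 mL) = 806.84 mL.
806.84 mL ≤ 1 L (express courier limit, Category CR) — within limit.

Yes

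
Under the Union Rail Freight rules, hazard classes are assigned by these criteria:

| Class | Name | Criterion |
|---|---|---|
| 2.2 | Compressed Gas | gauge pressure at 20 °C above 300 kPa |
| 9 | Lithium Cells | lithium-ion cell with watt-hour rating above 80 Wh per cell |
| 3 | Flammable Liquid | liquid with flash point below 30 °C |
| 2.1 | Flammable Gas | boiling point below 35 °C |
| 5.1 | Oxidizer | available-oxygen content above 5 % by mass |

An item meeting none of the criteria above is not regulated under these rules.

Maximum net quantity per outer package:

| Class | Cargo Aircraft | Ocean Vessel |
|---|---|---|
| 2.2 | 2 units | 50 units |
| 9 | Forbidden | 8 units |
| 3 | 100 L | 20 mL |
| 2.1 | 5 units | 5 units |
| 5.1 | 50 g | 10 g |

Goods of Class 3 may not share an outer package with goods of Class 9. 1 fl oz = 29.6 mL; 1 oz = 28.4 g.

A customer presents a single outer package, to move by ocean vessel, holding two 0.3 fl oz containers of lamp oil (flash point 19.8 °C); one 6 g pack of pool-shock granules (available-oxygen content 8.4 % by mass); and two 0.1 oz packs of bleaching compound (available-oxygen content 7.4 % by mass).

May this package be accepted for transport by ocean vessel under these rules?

Lamp oil: flash point 19.8 °C < 30 °C → Class 3 (Flammable Liquid).
Available-oxygen content 8.4 % by mass meets the Class 5.1 criterion (Oxidizer), so the pool-shock granules are Class 5.1.
Available-oxygen content 7.4 % by mass meets the Class 5.1 criterion (Oxidizer), so the bleaching compound is Class 5.1.
Class 5.1 net quantity: 6 g + (two 0.1 oz packs = 5.68 g) = 11.68 g.
11.68 g > 10 g (ocean vessel limit, Class 5.1) — over the limit.
Class 3 quantity: two 0.3 fl oz containers = 17.76 mL.
17.76 mL is within the ocean vessel limit of 20 mL for Class 3.
The segregation rule (Class 3 with Class 9) does not apply to Class 5.1 with Class 3.

No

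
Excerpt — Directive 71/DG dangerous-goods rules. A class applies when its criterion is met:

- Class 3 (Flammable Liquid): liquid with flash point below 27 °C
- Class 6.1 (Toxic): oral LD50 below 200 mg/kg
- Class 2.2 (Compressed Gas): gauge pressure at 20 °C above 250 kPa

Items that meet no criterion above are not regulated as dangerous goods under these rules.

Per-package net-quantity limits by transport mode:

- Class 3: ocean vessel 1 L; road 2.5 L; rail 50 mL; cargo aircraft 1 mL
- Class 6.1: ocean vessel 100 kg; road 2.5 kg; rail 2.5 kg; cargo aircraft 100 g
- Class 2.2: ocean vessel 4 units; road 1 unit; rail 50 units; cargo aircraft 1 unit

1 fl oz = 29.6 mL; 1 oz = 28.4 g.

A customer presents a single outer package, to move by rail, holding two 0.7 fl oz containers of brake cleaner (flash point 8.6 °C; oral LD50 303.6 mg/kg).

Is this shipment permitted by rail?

Yes

The brake cleaner has flash point 8.6 °C, which is < 27 °C, so it is Class 3 (Flammable Liquid).
Class 3 quantity: two 0.7 fl oz containers = 41.44 mL.
41.44 mL is within the rail limit of 50 mL for Class 3.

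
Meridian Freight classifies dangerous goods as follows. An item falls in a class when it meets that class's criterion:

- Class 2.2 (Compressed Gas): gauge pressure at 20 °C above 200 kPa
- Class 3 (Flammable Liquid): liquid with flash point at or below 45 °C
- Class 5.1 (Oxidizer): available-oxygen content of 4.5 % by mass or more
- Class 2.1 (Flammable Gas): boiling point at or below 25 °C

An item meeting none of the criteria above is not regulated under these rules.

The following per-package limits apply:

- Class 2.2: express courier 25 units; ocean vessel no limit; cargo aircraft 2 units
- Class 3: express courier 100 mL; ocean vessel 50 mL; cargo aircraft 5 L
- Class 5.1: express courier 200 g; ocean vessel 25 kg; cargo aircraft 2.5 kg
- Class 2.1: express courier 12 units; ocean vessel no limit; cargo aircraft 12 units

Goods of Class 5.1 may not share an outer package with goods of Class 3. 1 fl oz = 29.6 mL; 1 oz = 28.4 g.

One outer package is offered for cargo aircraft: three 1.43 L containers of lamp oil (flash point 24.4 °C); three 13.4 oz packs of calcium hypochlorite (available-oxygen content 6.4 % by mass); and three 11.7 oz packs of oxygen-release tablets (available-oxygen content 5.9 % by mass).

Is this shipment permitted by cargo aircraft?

No

With flash point 24.4 °C (≤ 45 °C), the lamp oil falls in Class 3.
The calcium hypochlorite has available-oxygen content 6.4 % by mass, which is ≥ 4.5 % by mass, so it is Class 5.1 (Oxidizer).
The oxygen-release tablets have available-oxygen content 5.9 % by mass, which is ≥ 4.5 % by mass, so they are Class 5.1 (Oxidizer).
Total Class 5.1: (three 13.4 oz packs = 1141.68 g) + (three 11.7 oz packs = 996.84 g) = 2138.52 g.
2138.52 g is within the cargo aircraft limit of 2.5 kg for Class 5.1.
Class 3 quantity: three 1.43 L containers = 4.29 L.
That is within the Class 3 cargo aircraft limit of 5 L.
Class 5.1 and Class 3 may not share an outer package.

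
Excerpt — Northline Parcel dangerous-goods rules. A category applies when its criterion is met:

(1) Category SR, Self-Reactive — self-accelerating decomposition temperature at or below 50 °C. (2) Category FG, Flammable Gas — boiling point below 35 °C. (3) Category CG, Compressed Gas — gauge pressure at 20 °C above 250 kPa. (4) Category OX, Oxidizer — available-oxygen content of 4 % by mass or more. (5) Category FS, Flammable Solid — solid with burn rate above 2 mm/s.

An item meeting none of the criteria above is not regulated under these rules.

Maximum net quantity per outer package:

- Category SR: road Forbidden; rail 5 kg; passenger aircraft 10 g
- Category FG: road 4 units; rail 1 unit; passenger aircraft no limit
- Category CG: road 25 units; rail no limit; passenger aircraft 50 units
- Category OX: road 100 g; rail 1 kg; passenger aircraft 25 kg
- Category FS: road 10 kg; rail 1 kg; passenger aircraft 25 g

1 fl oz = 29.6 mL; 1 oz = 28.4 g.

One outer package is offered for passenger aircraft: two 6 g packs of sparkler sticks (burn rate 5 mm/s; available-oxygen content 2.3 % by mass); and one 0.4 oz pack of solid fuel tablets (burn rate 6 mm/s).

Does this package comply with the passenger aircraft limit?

Yes

Sparkler sticks: burn rate 5 mm/s > 2 mm/s → Category FS (Flammable Solid).
With burn rate 6 mm/s (> 2 mm/s), the solid fuel tablets fall in Category FS.
Total Category FS: (two 6 g packs = 12 g) + (one 0.4 oz pack = 11.36 g) = 23.36 g.
That is within the Category FS passenger aircraft limit of 25 g.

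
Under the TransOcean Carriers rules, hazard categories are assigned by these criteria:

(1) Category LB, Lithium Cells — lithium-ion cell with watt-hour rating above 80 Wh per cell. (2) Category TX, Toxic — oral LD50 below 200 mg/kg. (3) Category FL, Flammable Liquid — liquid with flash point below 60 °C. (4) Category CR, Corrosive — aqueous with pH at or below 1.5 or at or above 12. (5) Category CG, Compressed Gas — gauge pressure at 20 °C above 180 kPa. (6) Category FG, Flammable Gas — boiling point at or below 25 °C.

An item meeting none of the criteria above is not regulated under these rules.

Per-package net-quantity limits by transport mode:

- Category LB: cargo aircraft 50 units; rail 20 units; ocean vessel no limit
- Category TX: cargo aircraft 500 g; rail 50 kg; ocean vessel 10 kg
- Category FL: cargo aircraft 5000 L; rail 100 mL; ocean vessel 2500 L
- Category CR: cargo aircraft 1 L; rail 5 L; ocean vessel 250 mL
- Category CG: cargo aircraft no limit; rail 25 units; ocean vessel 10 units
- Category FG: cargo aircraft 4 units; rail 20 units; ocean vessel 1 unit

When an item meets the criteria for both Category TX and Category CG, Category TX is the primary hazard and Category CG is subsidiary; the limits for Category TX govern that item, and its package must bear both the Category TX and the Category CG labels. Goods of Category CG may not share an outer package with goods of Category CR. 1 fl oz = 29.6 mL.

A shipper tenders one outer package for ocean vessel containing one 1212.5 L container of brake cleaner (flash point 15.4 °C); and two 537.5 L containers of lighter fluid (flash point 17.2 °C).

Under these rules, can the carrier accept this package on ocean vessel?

Yes

Brake cleaner: flash point 15.4 °C < 60 °C → Category FL (Flammable Liquid).
The lighter fluid has flash point 17.2 °C, which is < 60 °C, so it is Category FL (Flammable Liquid).
Category FL net quantity: 1212.5 L + (two 537.5 L containers = 1075 L) = 2287.5 L.
That is within the Category FL ocean vessel limit of 2500 L.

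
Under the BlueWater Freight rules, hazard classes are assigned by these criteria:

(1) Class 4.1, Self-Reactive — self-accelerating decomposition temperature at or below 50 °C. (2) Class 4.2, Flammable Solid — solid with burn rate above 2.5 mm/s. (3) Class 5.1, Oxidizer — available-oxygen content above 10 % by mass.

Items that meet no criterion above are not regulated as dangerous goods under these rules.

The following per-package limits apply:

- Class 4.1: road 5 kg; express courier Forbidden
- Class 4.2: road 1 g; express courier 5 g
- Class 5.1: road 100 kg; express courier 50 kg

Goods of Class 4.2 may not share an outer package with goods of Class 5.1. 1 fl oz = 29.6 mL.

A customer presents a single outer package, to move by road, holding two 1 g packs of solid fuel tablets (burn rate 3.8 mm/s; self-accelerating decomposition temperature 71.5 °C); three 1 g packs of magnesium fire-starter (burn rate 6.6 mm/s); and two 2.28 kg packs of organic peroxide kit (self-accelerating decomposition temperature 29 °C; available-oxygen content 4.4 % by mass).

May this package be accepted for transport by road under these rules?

With burn rate 3.8 mm/s (> 2.5 mm/s), the solid fuel tablets fall in Class 4.2.
The magnesium fire-starter has burn rate 6.6 mm/s, which is > 2.5 mm/s, so it is Class 4.2 (Flammable Solid).
With self-accelerating decomposition temperature 29 °C (≤ 50 °C), the organic peroxide kit falls in Class 4.1.
Total Class 4.2: (two 1 g packs = 2 g) + (three 1 g packs = 3 g) = 5 g.
5 g exceeds the road limit of 1 g for Class 4.2.
Class 4.1 quantity: two 2.28 kg packs = 4.56 kg.
4.56 kg is within the road limit of 5 kg for Class 4.1.
The segregation rule (Class 4.2 with Class 5.1) does not apply to Class 4.2 with Class 4.1.

No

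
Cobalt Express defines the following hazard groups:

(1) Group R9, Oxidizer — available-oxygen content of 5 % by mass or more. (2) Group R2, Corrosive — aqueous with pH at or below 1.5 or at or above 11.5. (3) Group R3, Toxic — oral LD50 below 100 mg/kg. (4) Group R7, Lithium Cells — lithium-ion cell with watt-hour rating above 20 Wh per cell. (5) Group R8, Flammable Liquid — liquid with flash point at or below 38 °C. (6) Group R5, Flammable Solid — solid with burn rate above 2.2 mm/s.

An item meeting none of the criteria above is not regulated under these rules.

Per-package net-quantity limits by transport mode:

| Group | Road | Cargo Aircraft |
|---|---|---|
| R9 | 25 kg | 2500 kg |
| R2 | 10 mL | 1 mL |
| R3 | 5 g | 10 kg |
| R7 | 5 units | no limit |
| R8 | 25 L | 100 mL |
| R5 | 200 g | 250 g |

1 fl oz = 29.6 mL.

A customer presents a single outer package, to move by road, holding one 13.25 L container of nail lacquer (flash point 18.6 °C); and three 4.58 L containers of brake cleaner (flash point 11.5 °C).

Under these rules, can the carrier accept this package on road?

No

The nail lacquer has flash point 18.6 °C, which is ≤ 38 °C, so it is Group R8 (Flammable Liquid).
Flash point 11.5 °C meets the Group R8 criterion (Flammable Liquid), so the brake cleaner is Group R8.
Group R8 net quantity: 13.25 L + (three 4.58 L containers = 13.74 L) = 26.99 L.
That exceeds the Group R8 road limit of 25 L.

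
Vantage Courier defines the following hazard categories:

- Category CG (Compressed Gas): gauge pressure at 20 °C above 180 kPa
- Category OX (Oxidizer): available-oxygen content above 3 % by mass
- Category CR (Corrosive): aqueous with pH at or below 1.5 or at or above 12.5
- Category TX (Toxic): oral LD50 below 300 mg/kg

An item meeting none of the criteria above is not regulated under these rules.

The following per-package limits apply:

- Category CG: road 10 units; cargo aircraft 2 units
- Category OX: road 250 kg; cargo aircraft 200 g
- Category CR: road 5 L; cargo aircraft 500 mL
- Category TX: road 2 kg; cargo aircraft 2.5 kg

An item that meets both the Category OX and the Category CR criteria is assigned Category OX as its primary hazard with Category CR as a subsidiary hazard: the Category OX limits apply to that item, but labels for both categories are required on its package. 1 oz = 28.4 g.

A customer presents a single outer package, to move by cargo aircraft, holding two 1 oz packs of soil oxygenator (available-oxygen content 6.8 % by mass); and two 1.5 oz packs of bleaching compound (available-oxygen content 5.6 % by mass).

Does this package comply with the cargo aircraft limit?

Available-oxygen content 6.8 % by mass meets the Category OX criterion (Oxidizer), so the soil oxygenator is Category OX.
Available-oxygen content 5.6 % by mass meets the Category OX criterion (Oxidizer), so the bleaching compound is Category OX.
Category OX net quantity: (two 1 oz packs = 56.8 g) + (two 1.5 oz packs = 85.2 g) = 142 g.
142 g is within the cargo aircraft limit of 200 g for Category OX.

Yes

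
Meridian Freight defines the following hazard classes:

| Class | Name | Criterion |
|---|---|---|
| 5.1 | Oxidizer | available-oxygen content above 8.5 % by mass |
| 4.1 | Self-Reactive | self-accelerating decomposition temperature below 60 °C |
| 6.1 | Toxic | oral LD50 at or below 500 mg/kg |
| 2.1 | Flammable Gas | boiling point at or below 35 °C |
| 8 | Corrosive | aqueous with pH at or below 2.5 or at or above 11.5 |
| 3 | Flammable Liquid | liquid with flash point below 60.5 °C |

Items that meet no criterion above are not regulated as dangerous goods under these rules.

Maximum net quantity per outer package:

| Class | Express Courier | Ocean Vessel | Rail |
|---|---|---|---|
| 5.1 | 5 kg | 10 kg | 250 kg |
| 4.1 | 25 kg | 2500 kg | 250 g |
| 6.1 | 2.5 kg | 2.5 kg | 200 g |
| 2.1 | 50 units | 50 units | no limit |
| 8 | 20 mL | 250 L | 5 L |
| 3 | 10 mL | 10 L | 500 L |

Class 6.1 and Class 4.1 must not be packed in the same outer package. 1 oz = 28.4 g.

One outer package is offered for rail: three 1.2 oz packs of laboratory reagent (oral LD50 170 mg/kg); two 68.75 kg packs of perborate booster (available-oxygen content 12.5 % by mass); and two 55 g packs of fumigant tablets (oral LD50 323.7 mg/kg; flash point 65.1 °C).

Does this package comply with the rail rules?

Laboratory reagent: oral LD50 170 mg/kg ≤ 500 mg/kg → Class 6.1 (Toxic).
Available-oxygen content 12.5 % by mass meets the Class 5.1 criterion (Oxidizer), so the perborate booster is Class 5.1.
Oral LD50 323.7 mg/kg meets the Class 6.1 criterion (Toxic), so the fumigant tablets are Class 6.1.
Total Class 6.1: (three 1.2 oz packs = 102.24 g) + (two 55 g packs = 110 g) = 212.24 g.
That exceeds the Class 6.1 rail limit of 200 g.
Class 5.1 quantity: two 68.75 kg packs = 137.5 kg.
137.5 kg ≤ 250 kg (rail limit, Class 5.1) — within limit.
The segregation rule (Class 6.1 with Class 4.1) does not apply to Class 6.1 with Class 5.1.

No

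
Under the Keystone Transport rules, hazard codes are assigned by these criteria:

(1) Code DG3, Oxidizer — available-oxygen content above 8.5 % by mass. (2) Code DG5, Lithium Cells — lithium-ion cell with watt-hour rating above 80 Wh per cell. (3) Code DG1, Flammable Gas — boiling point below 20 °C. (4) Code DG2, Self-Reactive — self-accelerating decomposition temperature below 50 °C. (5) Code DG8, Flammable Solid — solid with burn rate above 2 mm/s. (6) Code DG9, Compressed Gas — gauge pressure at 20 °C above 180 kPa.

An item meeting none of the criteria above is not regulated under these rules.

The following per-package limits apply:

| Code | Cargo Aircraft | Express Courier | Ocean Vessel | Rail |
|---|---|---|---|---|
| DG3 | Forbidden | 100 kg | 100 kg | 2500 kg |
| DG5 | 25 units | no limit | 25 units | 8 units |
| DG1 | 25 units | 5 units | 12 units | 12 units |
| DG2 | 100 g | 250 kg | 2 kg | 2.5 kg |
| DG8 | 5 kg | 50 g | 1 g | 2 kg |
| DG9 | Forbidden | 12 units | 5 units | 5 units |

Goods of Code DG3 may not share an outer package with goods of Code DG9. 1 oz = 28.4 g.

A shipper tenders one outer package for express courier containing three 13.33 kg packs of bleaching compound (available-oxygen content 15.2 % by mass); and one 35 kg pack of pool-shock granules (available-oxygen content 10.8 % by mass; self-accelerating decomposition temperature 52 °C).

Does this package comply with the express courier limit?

Bleaching compound: available-oxygen content 15.2 % by mass > 8.5 % by mass → Code DG3 (Oxidizer).
With available-oxygen content 10.8 % by mass (> 8.5 % by mass), the pool-shock granules fall in Code DG3.
Total Code DG3: (three 13.33 kg packs = 39.99 kg) + 35 kg = 74.99 kg.
74.99 kg is within the express courier limit of 100 kg for Code DG3.

Yes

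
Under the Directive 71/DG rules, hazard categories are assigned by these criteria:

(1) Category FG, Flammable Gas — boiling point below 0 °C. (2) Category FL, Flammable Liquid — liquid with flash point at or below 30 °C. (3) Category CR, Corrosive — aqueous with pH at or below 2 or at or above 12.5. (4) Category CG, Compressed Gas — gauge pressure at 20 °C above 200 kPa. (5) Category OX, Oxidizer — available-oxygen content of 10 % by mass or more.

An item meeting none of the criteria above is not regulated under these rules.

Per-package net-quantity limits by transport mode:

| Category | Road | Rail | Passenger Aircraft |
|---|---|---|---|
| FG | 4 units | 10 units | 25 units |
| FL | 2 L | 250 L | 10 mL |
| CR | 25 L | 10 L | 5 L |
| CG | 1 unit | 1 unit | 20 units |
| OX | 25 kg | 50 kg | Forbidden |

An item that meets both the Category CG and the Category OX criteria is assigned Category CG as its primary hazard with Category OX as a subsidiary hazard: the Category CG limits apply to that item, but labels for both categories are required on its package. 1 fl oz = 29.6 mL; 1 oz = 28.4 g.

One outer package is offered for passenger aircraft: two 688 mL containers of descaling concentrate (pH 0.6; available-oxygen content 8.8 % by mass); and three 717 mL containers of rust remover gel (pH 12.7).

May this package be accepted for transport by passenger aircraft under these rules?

Yes

With pH 0.6 (≤ 2), the descaling concentrate falls in Category CR.
pH 12.7 meets the Category CR criterion (Corrosive), so the rust remover gel is Category CR.
Category CR net quantity: (two 688 mL containers = 1.376 L) + (three 717 mL containers = 2.151 L) = 3.527 L.
That is within the Category CR passenger aircraft limit of 5 L.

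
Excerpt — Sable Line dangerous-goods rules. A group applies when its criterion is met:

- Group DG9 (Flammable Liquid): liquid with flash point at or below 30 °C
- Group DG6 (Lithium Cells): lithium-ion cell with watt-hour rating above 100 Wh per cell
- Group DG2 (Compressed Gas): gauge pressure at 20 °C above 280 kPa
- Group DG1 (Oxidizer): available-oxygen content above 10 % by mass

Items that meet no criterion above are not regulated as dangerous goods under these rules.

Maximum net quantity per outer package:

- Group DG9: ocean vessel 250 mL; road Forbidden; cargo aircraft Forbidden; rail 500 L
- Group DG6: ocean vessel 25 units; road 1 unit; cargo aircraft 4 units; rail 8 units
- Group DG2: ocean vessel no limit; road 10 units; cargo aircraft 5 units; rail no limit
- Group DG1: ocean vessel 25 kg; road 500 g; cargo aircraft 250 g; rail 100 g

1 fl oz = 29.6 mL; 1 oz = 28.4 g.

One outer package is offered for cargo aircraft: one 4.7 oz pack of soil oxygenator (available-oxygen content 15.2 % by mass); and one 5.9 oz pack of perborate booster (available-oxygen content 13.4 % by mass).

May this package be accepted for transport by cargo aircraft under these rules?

Soil oxygenator: available-oxygen content 15.2 % by mass > 10 % by mass → Group DG1 (Oxidizer).
With available-oxygen content 13.4 % by mass (> 10 % by mass), the perborate booster falls in Group DG1.
Total Group DG1: (one 4.7 oz pack = 133.48 g) + (one 5.9 oz pack = 167.56 g) = 301.04 g.
301.04 g > 250 g (cargo aircraft limit, Group DG1) — over the limit.

No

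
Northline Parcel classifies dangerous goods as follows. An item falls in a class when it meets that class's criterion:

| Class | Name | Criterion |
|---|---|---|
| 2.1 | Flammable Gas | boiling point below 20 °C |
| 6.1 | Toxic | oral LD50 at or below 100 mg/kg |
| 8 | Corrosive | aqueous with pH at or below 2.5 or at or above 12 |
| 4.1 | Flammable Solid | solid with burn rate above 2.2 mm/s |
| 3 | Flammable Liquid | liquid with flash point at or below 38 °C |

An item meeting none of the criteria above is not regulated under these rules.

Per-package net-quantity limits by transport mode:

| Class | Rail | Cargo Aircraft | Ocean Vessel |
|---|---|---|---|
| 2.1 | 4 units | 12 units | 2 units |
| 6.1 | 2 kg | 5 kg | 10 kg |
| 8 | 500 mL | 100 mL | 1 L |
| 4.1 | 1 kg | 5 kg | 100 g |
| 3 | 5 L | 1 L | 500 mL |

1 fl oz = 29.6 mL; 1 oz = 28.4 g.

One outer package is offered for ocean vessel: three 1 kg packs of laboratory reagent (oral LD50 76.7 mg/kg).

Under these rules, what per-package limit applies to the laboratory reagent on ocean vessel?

Laboratory reagent: oral LD50 76.7 mg/kg ≤ 100 mg/kg → Class 6.1 (Toxic).
The ocean vessel limit for Class 6.1 is 10 kg.

10 kg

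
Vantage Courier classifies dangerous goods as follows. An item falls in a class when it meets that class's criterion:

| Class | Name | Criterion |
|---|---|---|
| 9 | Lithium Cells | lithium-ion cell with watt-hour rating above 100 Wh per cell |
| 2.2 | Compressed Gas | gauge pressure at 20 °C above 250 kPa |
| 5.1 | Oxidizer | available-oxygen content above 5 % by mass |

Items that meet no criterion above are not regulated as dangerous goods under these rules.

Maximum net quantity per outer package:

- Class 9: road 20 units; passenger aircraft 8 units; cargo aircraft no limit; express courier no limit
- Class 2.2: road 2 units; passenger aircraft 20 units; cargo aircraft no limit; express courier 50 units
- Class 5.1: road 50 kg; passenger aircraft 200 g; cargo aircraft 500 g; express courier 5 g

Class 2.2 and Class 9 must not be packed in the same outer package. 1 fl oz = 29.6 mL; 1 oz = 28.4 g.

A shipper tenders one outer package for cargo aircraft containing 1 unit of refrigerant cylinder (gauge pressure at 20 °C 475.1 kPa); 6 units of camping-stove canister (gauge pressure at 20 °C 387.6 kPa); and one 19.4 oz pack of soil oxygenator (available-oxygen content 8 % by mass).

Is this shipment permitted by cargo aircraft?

Refrigerant cylinder: gauge pressure at 20 °C 475.1 kPa > 250 kPa → Class 2.2 (Compressed Gas).
Camping-stove canister: gauge pressure at 20 °C 387.6 kPa > 250 kPa → Class 2.2 (Compressed Gas).
The soil oxygenator has available-oxygen content 8 % by mass, which is > 5 % by mass, so it is Class 5.1 (Oxidizer).
Class 5.1 quantity: one 19.4 oz pack = 550.96 g.
550.96 g exceeds the cargo aircraft limit of 500 g for Class 5.1.
Class 2.2 net quantity: 1 unit + 6 units = 7 units.
Class 2.2 has no per-package limit by cargo aircraft.
The segregation rule (Class 2.2 with Class 9) does not apply to Class 5.1 with Class 2.2.

No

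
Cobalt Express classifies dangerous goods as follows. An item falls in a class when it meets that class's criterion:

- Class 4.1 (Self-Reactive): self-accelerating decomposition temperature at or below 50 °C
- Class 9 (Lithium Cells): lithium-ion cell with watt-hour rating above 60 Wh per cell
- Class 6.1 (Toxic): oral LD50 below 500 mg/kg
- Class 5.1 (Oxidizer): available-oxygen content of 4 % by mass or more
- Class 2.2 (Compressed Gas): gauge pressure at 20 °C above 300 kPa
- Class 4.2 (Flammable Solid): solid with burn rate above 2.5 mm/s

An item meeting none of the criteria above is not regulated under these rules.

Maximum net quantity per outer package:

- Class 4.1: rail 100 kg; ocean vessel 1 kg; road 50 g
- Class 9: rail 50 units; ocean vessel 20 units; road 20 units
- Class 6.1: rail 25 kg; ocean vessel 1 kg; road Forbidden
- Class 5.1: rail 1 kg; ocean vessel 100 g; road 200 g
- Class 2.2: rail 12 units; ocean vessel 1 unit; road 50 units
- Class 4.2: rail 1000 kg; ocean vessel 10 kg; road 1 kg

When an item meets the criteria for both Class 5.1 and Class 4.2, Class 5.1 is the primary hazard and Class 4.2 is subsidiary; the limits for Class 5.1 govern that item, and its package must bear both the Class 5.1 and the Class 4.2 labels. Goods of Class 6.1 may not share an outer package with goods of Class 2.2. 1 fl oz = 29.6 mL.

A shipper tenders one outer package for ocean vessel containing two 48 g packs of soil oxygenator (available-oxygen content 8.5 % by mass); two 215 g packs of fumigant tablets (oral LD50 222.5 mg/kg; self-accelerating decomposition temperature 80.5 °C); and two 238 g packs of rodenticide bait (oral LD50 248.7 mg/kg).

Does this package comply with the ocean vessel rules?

Yes

With available-oxygen content 8.5 % by mass (≥ 4 % by mass), the soil oxygenator falls in Class 5.1.
With oral LD50 222.5 mg/kg (< 500 mg/kg), the fumigant tablets fall in Class 6.1.
The rodenticide bait has oral LD50 248.7 mg/kg, which is < 500 mg/kg, so it is Class 6.1 (Toxic).
Total Class 6.1: (two 215 g packs = 430 g) + (two 238 g packs = 476 g) = 906 g.
906 g is within the ocean vessel limit of 1 kg for Class 6.1.
Class 5.1 quantity: two 48 g packs = 96 g.
96 g is within the ocean vessel limit of 100 g for Class 5.1.
The segregation rule (Class 6.1 with Class 2.2) does not apply to Class 6.1 with Class 5.1.
Every hazard class is within its ocean vessel limit and no segregation rule is violated.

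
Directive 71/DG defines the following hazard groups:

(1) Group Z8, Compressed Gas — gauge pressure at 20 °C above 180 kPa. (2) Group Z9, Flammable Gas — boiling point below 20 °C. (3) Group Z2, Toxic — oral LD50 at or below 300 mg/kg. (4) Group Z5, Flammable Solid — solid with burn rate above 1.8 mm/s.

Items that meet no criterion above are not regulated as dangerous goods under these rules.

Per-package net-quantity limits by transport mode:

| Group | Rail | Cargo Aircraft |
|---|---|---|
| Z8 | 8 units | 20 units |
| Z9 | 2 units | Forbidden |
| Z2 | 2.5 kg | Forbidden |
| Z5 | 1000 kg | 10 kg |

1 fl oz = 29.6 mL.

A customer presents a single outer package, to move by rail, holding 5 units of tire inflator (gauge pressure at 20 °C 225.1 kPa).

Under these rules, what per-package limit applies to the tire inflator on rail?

Tire inflator: gauge pressure at 20 °C 225.1 kPa > 180 kPa → Group Z8 (Compressed Gas).
The rail limit for Group Z8 is 8 units.

8 units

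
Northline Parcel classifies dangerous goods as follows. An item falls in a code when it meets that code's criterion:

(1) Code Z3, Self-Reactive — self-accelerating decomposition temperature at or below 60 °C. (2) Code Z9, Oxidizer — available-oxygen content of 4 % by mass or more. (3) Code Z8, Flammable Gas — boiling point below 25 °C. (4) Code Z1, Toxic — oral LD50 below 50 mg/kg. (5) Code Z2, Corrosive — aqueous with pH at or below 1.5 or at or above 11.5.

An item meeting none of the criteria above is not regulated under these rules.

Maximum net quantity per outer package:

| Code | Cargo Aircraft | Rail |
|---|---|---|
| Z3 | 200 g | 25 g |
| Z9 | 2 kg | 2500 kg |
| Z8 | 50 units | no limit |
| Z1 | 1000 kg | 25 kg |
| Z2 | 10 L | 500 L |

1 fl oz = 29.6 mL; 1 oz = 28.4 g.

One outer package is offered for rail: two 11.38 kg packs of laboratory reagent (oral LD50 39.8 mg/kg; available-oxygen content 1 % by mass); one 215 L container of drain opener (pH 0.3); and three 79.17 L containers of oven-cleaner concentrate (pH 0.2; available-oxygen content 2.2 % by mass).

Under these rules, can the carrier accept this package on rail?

Laboratory reagent: oral LD50 39.8 mg/kg < 50 mg/kg → Code Z1 (Toxic).
Drain opener: pH 0.3 ≤ 1.5 → Code Z2 (Corrosive).
The oven-cleaner concentrate has pH 0.2, which is ≤ 1.5, so it is Code Z2 (Corrosive).
Total Code Z2: 215 L + (three 79.17 L containers = 237.51 L) = 452.51 L.
That is within the Code Z2 rail limit of 500 L.
Code Z1 quantity: two 11.38 kg packs = 22.76 kg.
That is within the Code Z1 rail limit of 25 kg.
Every hazard code is within its rail limit and no segregation rule is violated.

Yes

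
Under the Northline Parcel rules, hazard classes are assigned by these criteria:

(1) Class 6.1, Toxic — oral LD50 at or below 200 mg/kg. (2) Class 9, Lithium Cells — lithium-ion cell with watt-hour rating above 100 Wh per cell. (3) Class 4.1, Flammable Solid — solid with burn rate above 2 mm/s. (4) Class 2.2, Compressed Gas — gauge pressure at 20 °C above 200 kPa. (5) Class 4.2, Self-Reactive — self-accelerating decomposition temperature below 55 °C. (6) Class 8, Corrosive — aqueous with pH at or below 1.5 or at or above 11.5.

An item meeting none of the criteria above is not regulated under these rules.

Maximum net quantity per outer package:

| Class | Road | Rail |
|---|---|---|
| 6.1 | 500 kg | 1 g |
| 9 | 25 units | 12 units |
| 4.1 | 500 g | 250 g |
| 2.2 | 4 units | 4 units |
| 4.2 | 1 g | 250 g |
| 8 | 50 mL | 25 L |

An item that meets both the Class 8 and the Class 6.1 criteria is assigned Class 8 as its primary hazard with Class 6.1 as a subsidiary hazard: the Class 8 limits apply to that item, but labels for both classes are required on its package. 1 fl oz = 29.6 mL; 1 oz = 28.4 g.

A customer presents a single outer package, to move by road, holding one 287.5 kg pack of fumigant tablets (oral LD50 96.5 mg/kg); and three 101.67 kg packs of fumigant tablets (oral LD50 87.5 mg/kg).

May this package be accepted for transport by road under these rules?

No

Fumigant tablets: oral LD50 96.5 mg/kg ≤ 200 mg/kg → Class 6.1 (Toxic).
With oral LD50 87.5 mg/kg (≤ 200 mg/kg), the fumigant tablets fall in Class 6.1.
Total Class 6.1: 287.5 kg + (three 101.67 kg packs = 305.01 kg) = 592.51 kg.
592.51 kg exceeds the road limit of 500 kg for Class 6.1.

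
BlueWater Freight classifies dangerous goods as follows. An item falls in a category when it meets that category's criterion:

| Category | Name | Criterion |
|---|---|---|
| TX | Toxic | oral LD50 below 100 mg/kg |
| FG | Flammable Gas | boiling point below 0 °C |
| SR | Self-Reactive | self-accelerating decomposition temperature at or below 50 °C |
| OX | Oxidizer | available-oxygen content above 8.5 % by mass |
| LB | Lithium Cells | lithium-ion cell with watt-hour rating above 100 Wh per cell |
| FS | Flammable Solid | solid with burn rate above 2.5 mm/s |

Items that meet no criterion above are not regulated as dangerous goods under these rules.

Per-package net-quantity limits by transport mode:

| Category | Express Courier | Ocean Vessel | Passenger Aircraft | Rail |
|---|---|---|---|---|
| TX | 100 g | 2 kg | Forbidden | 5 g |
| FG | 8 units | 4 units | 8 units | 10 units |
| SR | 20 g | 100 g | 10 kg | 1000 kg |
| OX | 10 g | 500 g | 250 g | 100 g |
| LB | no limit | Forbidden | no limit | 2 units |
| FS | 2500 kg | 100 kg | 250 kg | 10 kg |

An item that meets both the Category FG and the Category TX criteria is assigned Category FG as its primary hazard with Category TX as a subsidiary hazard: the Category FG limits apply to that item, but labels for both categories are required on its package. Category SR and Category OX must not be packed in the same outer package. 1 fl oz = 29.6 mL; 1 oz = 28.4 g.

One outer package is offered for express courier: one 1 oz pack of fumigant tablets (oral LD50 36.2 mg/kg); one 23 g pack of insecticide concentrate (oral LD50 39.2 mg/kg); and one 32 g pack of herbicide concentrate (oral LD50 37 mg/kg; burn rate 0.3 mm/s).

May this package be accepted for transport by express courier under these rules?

Yes

With oral LD50 36.2 mg/kg (< 100 mg/kg), the fumigant tablets fall in Category TX.
Oral LD50 39.2 mg/kg meets the Category TX criterion (Toxic), so the insecticide concentrate is Category TX.
The herbicide concentrate has oral LD50 37 mg/kg, which is < 100 mg/kg, so it is Category TX (Toxic).
Category TX net quantity: (one 1 oz pack = 28.4 g) + 23 g + 32 g = 83.4 g.
83.4 g ≤ 100 g (express courier limit, Category TX) — within limit.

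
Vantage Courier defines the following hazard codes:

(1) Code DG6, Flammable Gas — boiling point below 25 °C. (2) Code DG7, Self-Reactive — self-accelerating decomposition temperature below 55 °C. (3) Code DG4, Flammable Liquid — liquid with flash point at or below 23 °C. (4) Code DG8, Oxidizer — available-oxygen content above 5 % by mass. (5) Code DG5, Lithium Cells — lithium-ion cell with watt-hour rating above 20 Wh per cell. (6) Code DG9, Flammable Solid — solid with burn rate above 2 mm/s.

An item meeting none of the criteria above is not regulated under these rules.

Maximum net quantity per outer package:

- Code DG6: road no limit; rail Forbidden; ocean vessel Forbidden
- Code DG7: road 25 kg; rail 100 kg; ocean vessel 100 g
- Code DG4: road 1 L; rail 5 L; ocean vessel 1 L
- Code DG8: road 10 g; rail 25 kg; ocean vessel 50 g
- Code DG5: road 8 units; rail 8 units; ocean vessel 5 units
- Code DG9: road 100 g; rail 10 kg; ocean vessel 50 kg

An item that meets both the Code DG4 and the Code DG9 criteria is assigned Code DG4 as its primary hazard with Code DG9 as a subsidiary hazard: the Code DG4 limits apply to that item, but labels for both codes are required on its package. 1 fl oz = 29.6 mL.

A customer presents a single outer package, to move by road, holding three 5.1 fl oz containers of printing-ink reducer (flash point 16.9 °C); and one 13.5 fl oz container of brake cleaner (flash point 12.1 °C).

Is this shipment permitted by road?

Flash point 16.9 °C meets the Code DG4 criterion (Flammable Liquid), so the printing-ink reducer is Code DG4.
Brake cleaner: flash point 12.1 °C ≤ 23 °C → Code DG4 (Flammable Liquid).
Code DG4 net quantity: (three 5.1 fl oz containers = 452.88 mL) + (one 13.5 fl oz container = 399.6 mL) = 852.48 mL.
852.48 mL is within the road limit of 1 L for Code DG4.

Yes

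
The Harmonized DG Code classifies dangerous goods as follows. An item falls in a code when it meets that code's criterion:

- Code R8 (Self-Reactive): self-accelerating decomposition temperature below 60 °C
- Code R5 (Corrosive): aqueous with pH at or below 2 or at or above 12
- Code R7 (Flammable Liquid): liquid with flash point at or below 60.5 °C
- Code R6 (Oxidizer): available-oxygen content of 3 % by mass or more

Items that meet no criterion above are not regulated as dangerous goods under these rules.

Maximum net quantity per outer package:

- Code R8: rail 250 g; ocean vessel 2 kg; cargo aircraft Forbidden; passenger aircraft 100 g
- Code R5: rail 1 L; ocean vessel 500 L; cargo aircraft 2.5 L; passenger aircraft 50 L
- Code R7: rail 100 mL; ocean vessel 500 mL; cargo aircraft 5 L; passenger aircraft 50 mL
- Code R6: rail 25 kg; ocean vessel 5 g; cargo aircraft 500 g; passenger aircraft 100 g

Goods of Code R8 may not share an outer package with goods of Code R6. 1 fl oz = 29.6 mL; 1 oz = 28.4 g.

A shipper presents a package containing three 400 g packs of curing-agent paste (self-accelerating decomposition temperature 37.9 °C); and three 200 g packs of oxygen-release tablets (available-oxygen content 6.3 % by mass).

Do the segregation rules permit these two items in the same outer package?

Self-accelerating decomposition temperature 37.9 °C meets the Code R8 criterion (Self-Reactive), so the curing-agent paste is Code R8.
With available-oxygen content 6.3 % by mass (≥ 3 % by mass), the oxygen-release tablets fall in Code R6.
Code R8 and Code R6 may not share an outer package.

No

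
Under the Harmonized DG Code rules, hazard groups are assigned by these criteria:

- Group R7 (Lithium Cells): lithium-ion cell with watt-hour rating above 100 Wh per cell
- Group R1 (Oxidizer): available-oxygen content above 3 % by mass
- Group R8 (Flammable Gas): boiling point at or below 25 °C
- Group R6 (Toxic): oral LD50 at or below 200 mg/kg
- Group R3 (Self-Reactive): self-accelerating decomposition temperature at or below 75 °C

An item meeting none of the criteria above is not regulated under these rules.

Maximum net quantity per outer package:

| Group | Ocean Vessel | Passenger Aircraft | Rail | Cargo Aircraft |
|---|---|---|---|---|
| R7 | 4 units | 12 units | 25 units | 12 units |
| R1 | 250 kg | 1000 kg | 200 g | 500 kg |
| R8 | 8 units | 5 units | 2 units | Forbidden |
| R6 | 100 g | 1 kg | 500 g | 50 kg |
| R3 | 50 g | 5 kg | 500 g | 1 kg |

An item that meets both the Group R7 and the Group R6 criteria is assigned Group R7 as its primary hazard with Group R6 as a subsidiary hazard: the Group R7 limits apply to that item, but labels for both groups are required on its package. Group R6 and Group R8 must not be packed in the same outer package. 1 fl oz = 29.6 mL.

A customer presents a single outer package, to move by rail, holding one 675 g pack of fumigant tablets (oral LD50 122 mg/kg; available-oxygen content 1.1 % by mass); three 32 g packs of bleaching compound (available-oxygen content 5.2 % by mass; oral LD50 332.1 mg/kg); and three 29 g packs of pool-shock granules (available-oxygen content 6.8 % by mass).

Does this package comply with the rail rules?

No

Oral LD50 122 mg/kg meets the Group R6 criterion (Toxic), so the fumigant tablets are Group R6.
The bleaching compound has available-oxygen content 5.2 % by mass, which is > 3 % by mass, so it is Group R1 (Oxidizer).
The pool-shock granules have available-oxygen content 6.8 % by mass, which is > 3 % by mass, so they are Group R1 (Oxidizer).
Group R6 quantity: 675 g.
That exceeds the Group R6 rail limit of 500 g.
Total Group R1: (three 32 g packs = 96 g) + (three 29 g packs = 87 g) = 183 g.
That is within the Group R1 rail limit of 200 g.
The segregation rule (Group R6 with Group R8) does not apply to Group R6 with Group R1.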